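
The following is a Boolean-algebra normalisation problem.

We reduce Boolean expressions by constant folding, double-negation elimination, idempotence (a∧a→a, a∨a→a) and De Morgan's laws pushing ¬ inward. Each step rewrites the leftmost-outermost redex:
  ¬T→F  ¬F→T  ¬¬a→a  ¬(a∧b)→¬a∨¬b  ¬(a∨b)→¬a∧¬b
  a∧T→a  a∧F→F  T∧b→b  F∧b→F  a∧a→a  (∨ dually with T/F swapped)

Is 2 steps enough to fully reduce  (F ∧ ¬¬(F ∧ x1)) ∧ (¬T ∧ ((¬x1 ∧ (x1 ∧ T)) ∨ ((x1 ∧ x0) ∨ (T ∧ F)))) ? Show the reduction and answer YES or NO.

Answer: YES — reaches normal form F in 2 ≤ 2 steps

Derivation:
  start: (F ∧ ¬¬(F ∧ x1)) ∧ (¬T ∧ ((¬x1 ∧ (x1 ∧ T)) ∨ ((x1 ∧ x0) ∨ (T ∧ F))))
  step 1: F ∧ (¬T ∧ ((¬x1 ∧ (x1 ∧ T)) ∨ ((x1 ∧ x0) ∨ (T ∧ F))))
  step 2: F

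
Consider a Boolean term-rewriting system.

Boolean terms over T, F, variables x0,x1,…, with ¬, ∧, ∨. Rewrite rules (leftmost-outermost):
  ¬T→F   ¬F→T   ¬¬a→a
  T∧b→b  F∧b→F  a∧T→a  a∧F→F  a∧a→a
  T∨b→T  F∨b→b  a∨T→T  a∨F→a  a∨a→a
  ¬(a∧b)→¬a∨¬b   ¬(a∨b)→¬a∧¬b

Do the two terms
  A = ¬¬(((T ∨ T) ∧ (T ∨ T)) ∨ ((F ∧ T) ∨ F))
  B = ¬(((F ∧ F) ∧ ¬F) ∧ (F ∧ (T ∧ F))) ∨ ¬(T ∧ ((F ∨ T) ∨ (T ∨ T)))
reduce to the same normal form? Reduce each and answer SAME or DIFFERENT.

Term A:
  start: ¬¬(((T ∨ T) ∧ (T ∨ T)) ∨ ((F ∧ T) ∨ F))
  step 1: ((T ∨ T) ∧ (T ∨ T)) ∨ ((F ∧ T) ∨ F)
  step 2: (T ∨ T) ∨ ((F ∧ T) ∨ F)
  step 3: T ∨ ((F ∧ T) ∨ F)
  step 4: T

Term B:
  start: ¬(((F ∧ F) ∧ ¬F) ∧ (F ∧ (T ∧ F))) ∨ ¬(T ∧ ((F ∨ T) ∨ (T ∨ T)))
  step 1: (¬((F ∧ F) ∧ ¬F) ∨ ¬(F ∧ (T ∧ F))) ∨ ¬(T ∧ ((F ∨ T) ∨ (T ∨ T)))
  step 2: ((¬(F ∧ F) ∨ ¬¬F) ∨ ¬(F ∧ (T ∧ F))) ∨ ¬(T ∧ ((F ∨ T) ∨ (T ∨ T)))
  step 3: (((¬F ∨ ¬F) ∨ ¬¬F) ∨ ¬(F ∧ (T ∧ F))) ∨ ¬(T ∧ ((F ∨ T) ∨ (T ∨ T)))
  step 4: ((¬F ∨ ¬¬F) ∨ ¬(F ∧ (T ∧ F))) ∨ ¬(T ∧ ((F ∨ T) ∨ (T ∨ T)))
  step 5: ((T ∨ ¬¬F) ∨ ¬(F ∧ (T ∧ F))) ∨ ¬(T ∧ ((F ∨ T) ∨ (T ∨ T)))
  step 6: (T ∨ ¬(F ∧ (T ∧ F))) ∨ ¬(T ∧ ((F ∨ T) ∨ (T ∨ T)))
  step 7: T ∨ ¬(T ∧ ((F ∨ T) ∨ (T ∨ T)))
  step 8: T

Answer: SAME — A ⇓ T, B ⇓ T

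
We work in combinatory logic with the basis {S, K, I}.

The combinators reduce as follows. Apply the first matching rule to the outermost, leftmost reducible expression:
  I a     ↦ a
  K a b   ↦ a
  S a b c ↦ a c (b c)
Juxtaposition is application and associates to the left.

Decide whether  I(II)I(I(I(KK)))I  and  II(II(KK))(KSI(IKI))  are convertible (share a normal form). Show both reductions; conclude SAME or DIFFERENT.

Term A:
  start: I(II)I(I(I(KK)))I
  [1] III(I(I(KK)))I
  [2] II(I(I(KK)))I
  [3] I(I(I(KK)))I
  [4] I(I(KK))I
  [5] I(KK)I
  [6] KKI
  [7] K

Term B:
  start: II(II(KK))(KSI(IKI))
  [1] I(II(KK))(KSI(IKI))
  [2] II(KK)(KSI(IKI))
  [3] I(KK)(KSI(IKI))
  [4] KK(KSI(IKI))
  [5] K

Answer: SAME — A ⇓ K, B ⇓ K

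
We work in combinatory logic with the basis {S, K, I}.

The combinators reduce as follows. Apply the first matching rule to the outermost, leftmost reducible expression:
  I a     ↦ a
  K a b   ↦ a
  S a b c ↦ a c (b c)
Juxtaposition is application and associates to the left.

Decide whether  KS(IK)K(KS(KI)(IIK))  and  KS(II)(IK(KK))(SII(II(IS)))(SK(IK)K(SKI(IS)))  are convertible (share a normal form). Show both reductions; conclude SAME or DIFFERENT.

Term A:
  start: KS(IK)K(KS(KI)(IIK))
  [1] SK(KS(KI)(IIK))
  [2] SK(S(IIK))
  [3] SK(S(IK))
  [4] SK(SK)

Term B:
  start: KS(II)(IK(KK))(SII(II(IS)))(SK(IK)K(SKI(IS)))
  [1] S(IK(KK))(SII(II(IS)))(SK(IK)K(SKI(IS)))
  [2] IK(KK)(SK(IK)K(SKI(IS)))(SII(II(IS))(SK(IK)K(SKI(IS))))
  [3] K(KK)(SK(IK)K(SKI(IS)))(SII(II(IS))(SK(IK)K(SKI(IS))))
  [4] KK(SII(II(IS))(SK(IK)K(SKI(IS))))
  [5] K

Answer: DIFFERENT — A ⇓ SK(SK), B ⇓ K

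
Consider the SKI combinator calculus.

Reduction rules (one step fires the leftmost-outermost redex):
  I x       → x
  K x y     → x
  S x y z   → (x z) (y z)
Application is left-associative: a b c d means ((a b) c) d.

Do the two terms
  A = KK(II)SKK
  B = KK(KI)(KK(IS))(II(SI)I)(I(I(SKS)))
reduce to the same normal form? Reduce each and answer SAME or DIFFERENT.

Answer: DIFFERENT — A ⇓ SK, B ⇓ K(SKS)

Reduction:
Term A:
  start: KK(II)SKK
  →1  KSKK
  →2  SK

Term B:
  start: KK(KI)(KK(IS))(II(SI)I)(I(I(SKS)))
  →1  K(KK(IS))(II(SI)I)(I(I(SKS)))
  →2  KK(IS)(I(I(SKS)))
  →3  K(I(I(SKS)))
  →4  K(I(SKS))
  →5  K(SKS)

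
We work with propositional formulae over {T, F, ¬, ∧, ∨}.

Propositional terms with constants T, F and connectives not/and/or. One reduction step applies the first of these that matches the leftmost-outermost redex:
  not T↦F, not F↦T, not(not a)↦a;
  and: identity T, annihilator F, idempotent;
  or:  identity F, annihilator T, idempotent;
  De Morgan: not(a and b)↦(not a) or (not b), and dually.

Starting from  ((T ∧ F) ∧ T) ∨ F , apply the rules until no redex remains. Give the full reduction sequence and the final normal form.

Answer: normal form = F  (in 3 steps)

Working:
  start: ((T ∧ F) ∧ T) ∨ F
  [1] (T ∧ F) ∧ T
  [2] T ∧ F
  [3] F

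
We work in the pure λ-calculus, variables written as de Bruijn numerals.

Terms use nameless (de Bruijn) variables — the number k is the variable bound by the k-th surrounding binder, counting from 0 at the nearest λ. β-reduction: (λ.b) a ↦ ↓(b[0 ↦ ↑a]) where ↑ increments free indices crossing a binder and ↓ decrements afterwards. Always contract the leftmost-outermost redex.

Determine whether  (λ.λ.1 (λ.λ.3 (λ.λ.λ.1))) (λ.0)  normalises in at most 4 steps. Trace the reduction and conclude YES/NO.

Answer: YES — reaches normal form λ.λ.λ.λ.λ.λ.1 in 3 ≤ 4 steps

Derivation:
  start: (λ.λ.1 (λ.λ.3 (λ.λ.λ.1))) (λ.0)
  [1] λ.(λ.0) (λ.λ.(λ.0) (λ.λ.λ.1))
  [2] λ.λ.λ.(λ.0) (λ.λ.λ.1)
  [3] λ.λ.λ.λ.λ.λ.1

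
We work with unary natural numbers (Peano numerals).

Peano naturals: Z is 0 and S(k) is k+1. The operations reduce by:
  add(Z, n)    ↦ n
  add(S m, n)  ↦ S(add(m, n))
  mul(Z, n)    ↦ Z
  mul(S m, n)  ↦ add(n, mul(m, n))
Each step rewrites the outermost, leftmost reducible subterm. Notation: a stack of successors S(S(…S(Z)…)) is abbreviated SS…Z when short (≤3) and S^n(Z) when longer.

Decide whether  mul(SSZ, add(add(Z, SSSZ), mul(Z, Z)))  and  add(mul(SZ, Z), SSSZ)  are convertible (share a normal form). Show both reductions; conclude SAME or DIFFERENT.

Term A:
  start: mul(SSZ, add(add(Z, SSSZ), mul(Z, Z)))
  →1  add(add(add(Z, SSSZ), mul(Z, Z)), mul(SZ, add(add(Z, SSSZ), mul(Z, Z))))
  →2  add(add(SSSZ, mul(Z, Z)), mul(SZ, add(add(Z, SSSZ), mul(Z, Z))))
  →3  add(S(add(SSZ, mul(Z, Z))), mul(SZ, add(add(Z, SSSZ), mul(Z, Z))))
  →4  S(add(add(SSZ, mul(Z, Z)), mul(SZ, add(add(Z, SSSZ), mul(Z, Z)))))
  →5  S(add(S(add(SZ, mul(Z, Z))), mul(SZ, add(add(Z, SSSZ), mul(Z, Z)))))
  →6  S(S(add(add(SZ, mul(Z, Z)), mul(SZ, add(add(Z, SSSZ), mul(Z, Z))))))
  →7  S(S(add(S(add(Z, mul(Z, Z))), mul(SZ, add(add(Z, SSSZ), mul(Z, Z))))))
  →8  S(S(S(add(add(Z, mul(Z, Z)), mul(SZ, add(add(Z, SSSZ), mul(Z, Z)))))))
  →9  S(S(S(add(mul(Z, Z), mul(SZ, add(add(Z, SSSZ), mul(Z, Z)))))))
  →10  S(S(S(add(Z, mul(SZ, add(add(Z, SSSZ), mul(Z, Z)))))))
  →11  S(S(S(mul(SZ, add(add(Z, SSSZ), mul(Z, Z))))))
  →12  S(S(S(add(add(add(Z, SSSZ), mul(Z, Z)), mul(Z, add(add(Z, SSSZ), mul(Z, Z)))))))
  →13  S(S(S(add(add(SSSZ, mul(Z, Z)), mul(Z, add(add(Z, SSSZ), mul(Z, Z)))))))
  →14  S(S(S(add(S(add(SSZ, mul(Z, Z))), mul(Z, add(add(Z, SSSZ), mul(Z, Z)))))))
  →15  S(S(S(S(add(add(SSZ, mul(Z, Z)), mul(Z, add(add(Z, SSSZ), mul(Z, Z))))))))
  →16  S(S(S(S(add(S(add(SZ, mul(Z, Z))), mul(Z, add(add(Z, SSSZ), mul(Z, Z))))))))
  →17  S(S(S(S(S(add(add(SZ, mul(Z, Z)), mul(Z, add(add(Z, SSSZ), mul(Z, Z)))))))))
  →18  S(S(S(S(S(add(S(add(Z, mul(Z, Z))), mul(Z, add(add(Z, SSSZ), mul(Z, Z)))))))))
  →19  S(S(S(S(S(S(add(add(Z, mul(Z, Z)), mul(Z, add(add(Z, SSSZ), mul(Z, Z))))))))))
  →20  S(S(S(S(S(S(add(mul(Z, Z), mul(Z, add(add(Z, SSSZ), mul(Z, Z))))))))))
  →21  S(S(S(S(S(S(add(Z, mul(Z, add(add(Z, SSSZ), mul(Z, Z))))))))))
  →22  S(S(S(S(S(S(mul(Z, add(add(Z, SSSZ), mul(Z, Z)))))))))
  →23  S^6(Z)

Term B:
  start: add(mul(SZ, Z), SSSZ)
  →1  add(add(Z, mul(Z, Z)), SSSZ)
  →2  add(mul(Z, Z), SSSZ)
  →3  add(Z, SSSZ)
  →4  SSSZ

Answer: DIFFERENT — A ⇓ S^6(Z), B ⇓ SSSZ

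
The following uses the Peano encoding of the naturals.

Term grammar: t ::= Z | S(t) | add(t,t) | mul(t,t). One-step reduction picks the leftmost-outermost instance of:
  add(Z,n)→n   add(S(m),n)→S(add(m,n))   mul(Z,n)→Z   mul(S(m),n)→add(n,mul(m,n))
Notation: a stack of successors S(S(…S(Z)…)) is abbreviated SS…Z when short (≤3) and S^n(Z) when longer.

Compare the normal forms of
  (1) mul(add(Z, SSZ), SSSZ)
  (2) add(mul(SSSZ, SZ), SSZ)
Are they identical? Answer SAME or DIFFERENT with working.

Answer: DIFFERENT — A ⇓ S^6(Z), B ⇓ S^5(Z)

Derivation:
Term A:
  start: mul(add(Z, SSZ), SSSZ)
  →1  mul(SSZ, SSSZ)
  →2  add(SSSZ, mul(SZ, SSSZ))
  →3  S(add(SSZ, mul(SZ, SSSZ)))
  →4  S(S(add(SZ, mul(SZ, SSSZ))))
  →5  S(S(S(add(Z, mul(SZ, SSSZ)))))
  →6  S(S(S(mul(SZ, SSSZ))))
  →7  S(S(S(add(SSSZ, mul(Z, SSSZ)))))
  →8  S(S(S(S(add(SSZ, mul(Z, SSSZ))))))
  →9  S(S(S(S(S(add(SZ, mul(Z, SSSZ)))))))
  →10  S(S(S(S(S(S(add(Z, mul(Z, SSSZ))))))))
  →11  S(S(S(S(S(S(mul(Z, SSSZ)))))))
  →12  S^6(Z)

Term B:
  start: add(mul(SSSZ, SZ), SSZ)
  →1  add(add(SZ, mul(SSZ, SZ)), SSZ)
  →2  add(S(add(Z, mul(SSZ, SZ))), SSZ)
  →3  S(add(add(Z, mul(SSZ, SZ)), SSZ))
  →4  S(add(mul(SSZ, SZ), SSZ))
  →5  S(add(add(SZ, mul(SZ, SZ)), SSZ))
  →6  S(add(S(add(Z, mul(SZ, SZ))), SSZ))
  →7  S(S(add(add(Z, mul(SZ, SZ)), SSZ)))
  →8  S(S(add(mul(SZ, SZ), SSZ)))
  →9  S(S(add(add(SZ, mul(Z, SZ)), SSZ)))
  →10  S(S(add(S(add(Z, mul(Z, SZ))), SSZ)))
  →11  S(S(S(add(add(Z, mul(Z, SZ)), SSZ))))
  →12  S(S(S(add(mul(Z, SZ), SSZ))))
  →13  S(S(S(add(Z, SSZ))))
  →14  S^5(Z)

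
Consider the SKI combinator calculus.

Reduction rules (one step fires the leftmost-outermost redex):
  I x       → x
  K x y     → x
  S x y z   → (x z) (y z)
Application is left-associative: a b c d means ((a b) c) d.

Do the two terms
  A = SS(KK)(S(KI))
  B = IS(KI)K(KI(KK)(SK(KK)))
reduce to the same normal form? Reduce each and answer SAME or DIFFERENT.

Term A:
  start: SS(KK)(S(KI))
  →1  S(S(KI))(KK(S(KI)))
  →2  S(S(KI))K

Term B:
  start: IS(KI)K(KI(KK)(SK(KK)))
  →1  S(KI)K(KI(KK)(SK(KK)))
  →2  KI(KI(KK)(SK(KK)))(K(KI(KK)(SK(KK))))
  →3  I(K(KI(KK)(SK(KK))))
  →4  K(KI(KK)(SK(KK)))
  →5  K(I(SK(KK)))
  →6  K(SK(KK))

Answer: DIFFERENT — A ⇓ S(S(KI))K, B ⇓ K(SK(KK))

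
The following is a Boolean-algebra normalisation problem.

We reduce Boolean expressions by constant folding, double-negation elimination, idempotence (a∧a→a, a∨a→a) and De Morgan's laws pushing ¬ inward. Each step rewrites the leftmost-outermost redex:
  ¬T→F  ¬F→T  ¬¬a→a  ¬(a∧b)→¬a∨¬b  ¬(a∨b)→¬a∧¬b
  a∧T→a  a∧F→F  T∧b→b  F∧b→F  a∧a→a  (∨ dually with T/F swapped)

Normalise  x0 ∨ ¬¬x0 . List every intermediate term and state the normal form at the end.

Answer: normal form = x0  (in 2 steps)

Reduction:
  start: x0 ∨ ¬¬x0
  step 1: x0 ∨ x0
  step 2: x0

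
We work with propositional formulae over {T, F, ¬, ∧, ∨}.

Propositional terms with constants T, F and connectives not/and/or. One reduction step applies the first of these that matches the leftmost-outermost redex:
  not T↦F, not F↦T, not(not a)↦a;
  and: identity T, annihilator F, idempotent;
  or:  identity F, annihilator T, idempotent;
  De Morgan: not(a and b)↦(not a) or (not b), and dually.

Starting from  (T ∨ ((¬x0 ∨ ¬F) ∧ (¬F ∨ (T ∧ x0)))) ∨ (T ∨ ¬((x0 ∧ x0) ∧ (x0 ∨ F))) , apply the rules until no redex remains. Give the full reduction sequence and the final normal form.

  start: (T ∨ ((¬x0 ∨ ¬F) ∧ (¬F ∨ (T ∧ x0)))) ∨ (T ∨ ¬((x0 ∧ x0) ∧ (x0 ∨ F)))
  [1] T ∨ (T ∨ ¬((x0 ∧ x0) ∧ (x0 ∨ F)))
  [2] T

Answer: normal form = T  (in 2 steps)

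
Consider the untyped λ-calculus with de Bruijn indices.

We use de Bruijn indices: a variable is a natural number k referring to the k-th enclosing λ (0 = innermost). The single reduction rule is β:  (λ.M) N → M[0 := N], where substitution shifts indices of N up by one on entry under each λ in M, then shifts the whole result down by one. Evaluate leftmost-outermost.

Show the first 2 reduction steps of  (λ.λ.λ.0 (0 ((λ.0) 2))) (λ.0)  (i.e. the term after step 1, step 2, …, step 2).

Answer: after 2 steps: λ.λ.0 (0 (λ.0))

Reduction:
  start: (λ.λ.λ.0 (0 ((λ.0) 2))) (λ.0)
  step 1: λ.λ.0 (0 ((λ.0) (λ.0)))
  step 2: λ.λ.0 (0 (λ.0))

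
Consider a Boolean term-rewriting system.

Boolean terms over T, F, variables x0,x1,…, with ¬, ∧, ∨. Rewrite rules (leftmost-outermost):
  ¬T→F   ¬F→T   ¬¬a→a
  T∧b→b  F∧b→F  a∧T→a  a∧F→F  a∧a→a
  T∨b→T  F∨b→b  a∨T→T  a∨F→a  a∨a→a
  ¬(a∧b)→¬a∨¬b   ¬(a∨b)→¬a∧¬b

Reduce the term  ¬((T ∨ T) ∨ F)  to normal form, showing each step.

  start: ¬((T ∨ T) ∨ F)
  →1  ¬(T ∨ T) ∧ ¬F
  →2  (¬T ∧ ¬T) ∧ ¬F
  →3  ¬T ∧ ¬F
  →4  F ∧ ¬F
  →5  F

Answer: normal form = F  (in 5 steps)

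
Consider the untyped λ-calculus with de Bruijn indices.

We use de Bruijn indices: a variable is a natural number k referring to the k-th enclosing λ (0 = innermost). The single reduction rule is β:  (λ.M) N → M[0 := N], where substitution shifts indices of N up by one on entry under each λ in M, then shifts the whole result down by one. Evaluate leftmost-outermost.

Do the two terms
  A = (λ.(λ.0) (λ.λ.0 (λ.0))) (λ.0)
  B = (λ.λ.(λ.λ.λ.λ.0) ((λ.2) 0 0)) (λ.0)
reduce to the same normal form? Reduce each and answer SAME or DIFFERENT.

Term A:
  start: (λ.(λ.0) (λ.λ.0 (λ.0))) (λ.0)
  step 1: (λ.0) (λ.λ.0 (λ.0))
  step 2: λ.λ.0 (λ.0)

Term B:
  start: (λ.λ.(λ.λ.λ.λ.0) ((λ.2) 0 0)) (λ.0)
  step 1: λ.(λ.λ.λ.λ.0) ((λ.λ.0) 0 0)
  step 2: λ.λ.λ.λ.0

Answer: DIFFERENT — A ⇓ λ.λ.0 (λ.0), B ⇓ λ.λ.λ.λ.0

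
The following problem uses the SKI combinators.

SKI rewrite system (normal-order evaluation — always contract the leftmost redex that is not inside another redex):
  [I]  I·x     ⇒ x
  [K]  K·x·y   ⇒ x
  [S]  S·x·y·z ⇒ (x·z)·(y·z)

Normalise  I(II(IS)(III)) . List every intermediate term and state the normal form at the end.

Answer: normal form = SI  (in 6 steps)

Working:
  start: I(II(IS)(III))
  step 1: II(IS)(III)
  step 2: I(IS)(III)
  step 3: IS(III)
  step 4: S(III)
  step 5: S(II)
  step 6: SI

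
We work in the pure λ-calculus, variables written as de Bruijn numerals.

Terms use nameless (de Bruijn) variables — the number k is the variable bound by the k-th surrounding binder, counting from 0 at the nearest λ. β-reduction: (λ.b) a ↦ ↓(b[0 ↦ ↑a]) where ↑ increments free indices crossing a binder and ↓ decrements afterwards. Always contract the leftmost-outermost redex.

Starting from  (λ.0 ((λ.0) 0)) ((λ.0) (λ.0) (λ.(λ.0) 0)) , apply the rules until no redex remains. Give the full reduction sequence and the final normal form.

  start: (λ.0 ((λ.0) 0)) ((λ.0) (λ.0) (λ.(λ.0) 0))
  step 1: (λ.0) (λ.0) (λ.(λ.0) 0) ((λ.0) ((λ.0) (λ.0) (λ.(λ.0) 0)))
  step 2: (λ.0) (λ.(λ.0) 0) ((λ.0) ((λ.0) (λ.0) (λ.(λ.0) 0)))
  step 3: (λ.(λ.0) 0) ((λ.0) ((λ.0) (λ.0) (λ.(λ.0) 0)))
  step 4: (λ.0) ((λ.0) ((λ.0) (λ.0) (λ.(λ.0) 0)))
  step 5: (λ.0) ((λ.0) (λ.0) (λ.(λ.0) 0))
  step 6: (λ.0) (λ.0) (λ.(λ.0) 0)
  step 7: (λ.0) (λ.(λ.0) 0)
  step 8: λ.(λ.0) 0
  step 9: λ.0

Answer: normal form = λ.0  (in 9 steps)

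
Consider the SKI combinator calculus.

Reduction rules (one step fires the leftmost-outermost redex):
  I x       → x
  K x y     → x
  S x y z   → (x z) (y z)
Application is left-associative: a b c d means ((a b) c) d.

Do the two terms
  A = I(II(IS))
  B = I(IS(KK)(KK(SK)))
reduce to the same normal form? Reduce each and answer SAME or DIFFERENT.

Term A:
  start: I(II(IS))
  [1] II(IS)
  [2] I(IS)
  [3] IS
  [4] S

Term B:
  start: I(IS(KK)(KK(SK)))
  [1] IS(KK)(KK(SK))
  [2] S(KK)(KK(SK))
  [3] S(KK)K

Answer: DIFFERENT — A ⇓ S, B ⇓ S(KK)K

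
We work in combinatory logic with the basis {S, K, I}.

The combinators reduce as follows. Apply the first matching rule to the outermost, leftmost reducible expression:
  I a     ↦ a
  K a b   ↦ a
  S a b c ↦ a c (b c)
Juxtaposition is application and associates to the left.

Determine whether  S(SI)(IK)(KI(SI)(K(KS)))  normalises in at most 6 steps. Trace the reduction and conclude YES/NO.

Answer: NO — after 6 steps the term is I(K(KS)), not yet normal

Reduction:
  start: S(SI)(IK)(KI(SI)(K(KS)))
  step 1: SI(KI(SI)(K(KS)))(IK(KI(SI)(K(KS))))
  step 2: I(IK(KI(SI)(K(KS))))(KI(SI)(K(KS))(IK(KI(SI)(K(KS)))))
  step 3: IK(KI(SI)(K(KS)))(KI(SI)(K(KS))(IK(KI(SI)(K(KS)))))
  step 4: K(KI(SI)(K(KS)))(KI(SI)(K(KS))(IK(KI(SI)(K(KS)))))
  step 5: KI(SI)(K(KS))
  step 6: I(K(KS))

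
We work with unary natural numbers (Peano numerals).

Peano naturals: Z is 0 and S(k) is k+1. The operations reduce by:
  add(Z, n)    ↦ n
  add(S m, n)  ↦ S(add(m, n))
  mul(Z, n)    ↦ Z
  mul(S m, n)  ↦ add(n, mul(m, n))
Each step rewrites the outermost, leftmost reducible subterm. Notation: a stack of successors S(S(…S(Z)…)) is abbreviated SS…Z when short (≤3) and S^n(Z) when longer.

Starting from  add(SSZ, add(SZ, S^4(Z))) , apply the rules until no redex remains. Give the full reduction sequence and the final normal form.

Answer: normal form = S^7(Z)  (in 5 steps)

Reduction:
  start: add(SSZ, add(SZ, S^4(Z)))
  step 1: S(add(SZ, add(SZ, S^4(Z))))
  step 2: S(S(add(Z, add(SZ, S^4(Z)))))
  step 3: S(S(add(SZ, S^4(Z))))
  step 4: S(S(S(add(Z, S^4(Z)))))
  step 5: S^7(Z)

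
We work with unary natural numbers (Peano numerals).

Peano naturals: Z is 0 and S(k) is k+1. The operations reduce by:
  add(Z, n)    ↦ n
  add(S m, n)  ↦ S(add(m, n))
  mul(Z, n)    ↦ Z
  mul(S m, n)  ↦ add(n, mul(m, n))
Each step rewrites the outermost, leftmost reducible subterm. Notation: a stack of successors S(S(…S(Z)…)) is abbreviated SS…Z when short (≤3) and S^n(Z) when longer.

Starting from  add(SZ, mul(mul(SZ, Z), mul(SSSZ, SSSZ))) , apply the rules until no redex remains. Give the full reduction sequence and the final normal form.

Answer: normal form = SZ  (in 6 steps)

Derivation:
  start: add(SZ, mul(mul(SZ, Z), mul(SSSZ, SSSZ)))
  step 1: S(add(Z, mul(mul(SZ, Z), mul(SSSZ, SSSZ))))
  step 2: S(mul(mul(SZ, Z), mul(SSSZ, SSSZ)))
  step 3: S(mul(add(Z, mul(Z, Z)), mul(SSSZ, SSSZ)))
  step 4: S(mul(mul(Z, Z), mul(SSSZ, SSSZ)))
  step 5: S(mul(Z, mul(SSSZ, SSSZ)))
  step 6: SZ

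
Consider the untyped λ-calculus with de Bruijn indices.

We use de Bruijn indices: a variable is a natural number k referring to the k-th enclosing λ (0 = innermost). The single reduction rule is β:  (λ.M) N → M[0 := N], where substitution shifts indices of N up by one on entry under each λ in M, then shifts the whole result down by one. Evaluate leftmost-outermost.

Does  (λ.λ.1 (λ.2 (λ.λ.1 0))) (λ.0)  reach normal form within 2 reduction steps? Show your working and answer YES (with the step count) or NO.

  start: (λ.λ.1 (λ.2 (λ.λ.1 0))) (λ.0)
  [1] λ.(λ.0) (λ.(λ.0) (λ.λ.1 0))
  [2] λ.λ.(λ.0) (λ.λ.1 0)

Answer: NO — after 2 steps the term is λ.λ.(λ.0) (λ.λ.1 0), not yet normal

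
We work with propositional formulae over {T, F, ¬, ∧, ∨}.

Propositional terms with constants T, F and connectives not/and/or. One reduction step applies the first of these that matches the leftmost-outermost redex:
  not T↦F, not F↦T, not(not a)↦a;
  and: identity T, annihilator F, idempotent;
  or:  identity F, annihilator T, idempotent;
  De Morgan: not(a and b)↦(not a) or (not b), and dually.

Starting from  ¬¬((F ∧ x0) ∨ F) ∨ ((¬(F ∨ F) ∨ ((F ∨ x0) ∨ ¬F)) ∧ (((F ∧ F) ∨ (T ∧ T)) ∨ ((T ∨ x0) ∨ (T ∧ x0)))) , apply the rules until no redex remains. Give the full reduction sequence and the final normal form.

Answer: normal form = T  (in 13 steps)

Working:
  start: ¬¬((F ∧ x0) ∨ F) ∨ ((¬(F ∨ F) ∨ ((F ∨ x0) ∨ ¬F)) ∧ (((F ∧ F) ∨ (T ∧ T)) ∨ ((T ∨ x0) ∨ (T ∧ x0))))
  [1] ((F ∧ x0) ∨ F) ∨ ((¬(F ∨ F) ∨ ((F ∨ x0) ∨ ¬F)) ∧ (((F ∧ F) ∨ (T ∧ T)) ∨ ((T ∨ x0) ∨ (T ∧ x0))))
  [2] (F ∧ x0) ∨ ((¬(F ∨ F) ∨ ((F ∨ x0) ∨ ¬F)) ∧ (((F ∧ F) ∨ (T ∧ T)) ∨ ((T ∨ x0) ∨ (T ∧ x0))))
  [3] F ∨ ((¬(F ∨ F) ∨ ((F ∨ x0) ∨ ¬F)) ∧ (((F ∧ F) ∨ (T ∧ T)) ∨ ((T ∨ x0) ∨ (T ∧ x0))))
  [4] (¬(F ∨ F) ∨ ((F ∨ x0) ∨ ¬F)) ∧ (((F ∧ F) ∨ (T ∧ T)) ∨ ((T ∨ x0) ∨ (T ∧ x0)))
  [5] ((¬F ∧ ¬F) ∨ ((F ∨ x0) ∨ ¬F)) ∧ (((F ∧ F) ∨ (T ∧ T)) ∨ ((T ∨ x0) ∨ (T ∧ x0)))
  [6] (¬F ∨ ((F ∨ x0) ∨ ¬F)) ∧ (((F ∧ F) ∨ (T ∧ T)) ∨ ((T ∨ x0) ∨ (T ∧ x0)))
  [7] (T ∨ ((F ∨ x0) ∨ ¬F)) ∧ (((F ∧ F) ∨ (T ∧ T)) ∨ ((T ∨ x0) ∨ (T ∧ x0)))
  [8] T ∧ (((F ∧ F) ∨ (T ∧ T)) ∨ ((T ∨ x0) ∨ (T ∧ x0)))
  [9] ((F ∧ F) ∨ (T ∧ T)) ∨ ((T ∨ x0) ∨ (T ∧ x0))
  [10] (F ∨ (T ∧ T)) ∨ ((T ∨ x0) ∨ (T ∧ x0))
  [11] (T ∧ T) ∨ ((T ∨ x0) ∨ (T ∧ x0))
  [12] T ∨ ((T ∨ x0) ∨ (T ∧ x0))
  [13] T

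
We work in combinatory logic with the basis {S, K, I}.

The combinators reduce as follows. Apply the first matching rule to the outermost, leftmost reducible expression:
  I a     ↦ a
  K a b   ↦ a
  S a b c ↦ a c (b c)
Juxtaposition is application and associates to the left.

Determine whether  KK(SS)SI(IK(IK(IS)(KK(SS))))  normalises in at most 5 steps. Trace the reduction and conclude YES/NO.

  start: KK(SS)SI(IK(IK(IS)(KK(SS))))
  [1] KSI(IK(IK(IS)(KK(SS))))
  [2] S(IK(IK(IS)(KK(SS))))
  [3] S(K(IK(IS)(KK(SS))))
  [4] S(K(K(IS)(KK(SS))))
  [5] S(K(IS))

Answer: NO — after 5 steps the term is S(K(IS)), not yet normal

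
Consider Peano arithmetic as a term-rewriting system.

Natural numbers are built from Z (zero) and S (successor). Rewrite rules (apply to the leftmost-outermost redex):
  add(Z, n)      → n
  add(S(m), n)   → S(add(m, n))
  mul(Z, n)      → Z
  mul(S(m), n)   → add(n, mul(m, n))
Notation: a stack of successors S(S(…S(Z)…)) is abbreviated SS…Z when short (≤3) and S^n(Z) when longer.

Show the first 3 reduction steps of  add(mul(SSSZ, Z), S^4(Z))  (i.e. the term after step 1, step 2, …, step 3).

Answer: after 3 steps: add(add(Z, mul(SZ, Z)), S^4(Z))

Working:
  start: add(mul(SSSZ, Z), S^4(Z))
  [1] add(add(Z, mul(SSZ, Z)), S^4(Z))
  [2] add(mul(SSZ, Z), S^4(Z))
  [3] add(add(Z, mul(SZ, Z)), S^4(Z))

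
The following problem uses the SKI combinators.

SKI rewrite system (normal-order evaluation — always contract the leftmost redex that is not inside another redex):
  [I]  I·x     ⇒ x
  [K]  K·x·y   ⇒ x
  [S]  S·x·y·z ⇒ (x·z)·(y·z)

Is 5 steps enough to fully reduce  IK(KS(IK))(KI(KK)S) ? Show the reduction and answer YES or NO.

  start: IK(KS(IK))(KI(KK)S)
  →1  K(KS(IK))(KI(KK)S)
  →2  KS(IK)
  →3  S

Answer: YES — reaches normal form S in 3 ≤ 5 steps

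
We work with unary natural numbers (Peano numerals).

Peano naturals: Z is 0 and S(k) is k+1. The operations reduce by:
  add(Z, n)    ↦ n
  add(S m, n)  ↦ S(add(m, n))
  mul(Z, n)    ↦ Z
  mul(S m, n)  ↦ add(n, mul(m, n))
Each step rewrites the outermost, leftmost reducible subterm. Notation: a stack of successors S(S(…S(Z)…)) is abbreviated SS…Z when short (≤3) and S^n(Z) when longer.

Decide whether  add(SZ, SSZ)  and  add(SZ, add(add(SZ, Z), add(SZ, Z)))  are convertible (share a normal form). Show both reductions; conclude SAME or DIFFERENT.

Term A:
  start: add(SZ, SSZ)
  →1  S(add(Z, SSZ))
  →2  SSSZ

Term B:
  start: add(SZ, add(add(SZ, Z), add(SZ, Z)))
  →1  S(add(Z, add(add(SZ, Z), add(SZ, Z))))
  →2  S(add(add(SZ, Z), add(SZ, Z)))
  →3  S(add(S(add(Z, Z)), add(SZ, Z)))
  →4  S(S(add(add(Z, Z), add(SZ, Z))))
  →5  S(S(add(Z, add(SZ, Z))))
  →6  S(S(add(SZ, Z)))
  →7  S(S(S(add(Z, Z))))
  →8  SSSZ

Answer: SAME — A ⇓ SSSZ, B ⇓ SSSZ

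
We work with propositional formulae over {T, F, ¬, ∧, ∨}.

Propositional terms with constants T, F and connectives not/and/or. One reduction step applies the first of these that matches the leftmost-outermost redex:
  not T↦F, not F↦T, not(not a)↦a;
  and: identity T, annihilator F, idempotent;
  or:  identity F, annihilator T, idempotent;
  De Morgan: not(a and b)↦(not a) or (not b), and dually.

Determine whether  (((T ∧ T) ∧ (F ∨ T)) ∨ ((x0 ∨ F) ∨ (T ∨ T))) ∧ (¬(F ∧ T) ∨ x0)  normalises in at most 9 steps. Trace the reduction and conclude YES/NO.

  start: (((T ∧ T) ∧ (F ∨ T)) ∨ ((x0 ∨ F) ∨ (T ∨ T))) ∧ (¬(F ∧ T) ∨ x0)
  step 1: ((T ∧ (F ∨ T)) ∨ ((x0 ∨ F) ∨ (T ∨ T))) ∧ (¬(F ∧ T) ∨ x0)
  step 2: ((F ∨ T) ∨ ((x0 ∨ F) ∨ (T ∨ T))) ∧ (¬(F ∧ T) ∨ x0)
  step 3: (T ∨ ((x0 ∨ F) ∨ (T ∨ T))) ∧ (¬(F ∧ T) ∨ x0)
  step 4: T ∧ (¬(F ∧ T) ∨ x0)
  step 5: ¬(F ∧ T) ∨ x0
  step 6: (¬F ∨ ¬T) ∨ x0
  step 7: (T ∨ ¬T) ∨ x0
  step 8: T ∨ x0
  step 9: T

Answer: YES — reaches normal form T in 9 ≤ 9 steps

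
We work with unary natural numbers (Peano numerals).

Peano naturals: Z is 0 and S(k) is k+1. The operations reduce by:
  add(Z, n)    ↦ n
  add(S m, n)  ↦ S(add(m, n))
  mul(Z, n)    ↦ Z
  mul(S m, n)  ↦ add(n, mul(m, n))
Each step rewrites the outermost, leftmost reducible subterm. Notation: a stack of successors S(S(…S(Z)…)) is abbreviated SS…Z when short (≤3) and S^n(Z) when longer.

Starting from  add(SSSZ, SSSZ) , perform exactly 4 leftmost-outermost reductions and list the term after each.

  start: add(SSSZ, SSSZ)
  [1] S(add(SSZ, SSSZ))
  [2] S(S(add(SZ, SSSZ)))
  [3] S(S(S(add(Z, SSSZ))))
  [4] S^6(Z)

Answer: after 4 steps: S^6(Z)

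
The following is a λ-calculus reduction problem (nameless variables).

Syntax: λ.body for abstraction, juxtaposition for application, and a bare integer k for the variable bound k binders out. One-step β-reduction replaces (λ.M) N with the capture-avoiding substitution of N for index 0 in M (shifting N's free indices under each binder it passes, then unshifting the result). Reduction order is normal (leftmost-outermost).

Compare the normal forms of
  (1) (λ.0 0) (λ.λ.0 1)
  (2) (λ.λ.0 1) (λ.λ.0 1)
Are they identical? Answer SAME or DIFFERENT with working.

Term A:
  start: (λ.0 0) (λ.λ.0 1)
  step 1: (λ.λ.0 1) (λ.λ.0 1)
  step 2: λ.0 (λ.λ.0 1)

Term B:
  start: (λ.λ.0 1) (λ.λ.0 1)
  step 1: λ.0 (λ.λ.0 1)

Answer: SAME — A ⇓ λ.0 (λ.λ.0 1), B ⇓ λ.0 (λ.λ.0 1)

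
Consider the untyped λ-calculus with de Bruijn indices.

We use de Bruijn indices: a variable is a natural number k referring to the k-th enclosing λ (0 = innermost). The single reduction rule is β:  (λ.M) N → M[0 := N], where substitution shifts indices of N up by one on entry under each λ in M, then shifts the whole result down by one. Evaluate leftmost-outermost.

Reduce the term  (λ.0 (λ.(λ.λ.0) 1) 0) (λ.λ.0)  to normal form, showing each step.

Answer: normal form = λ.λ.0  (in 3 steps)

Derivation:
  start: (λ.0 (λ.(λ.λ.0) 1) 0) (λ.λ.0)
  →1  (λ.λ.0) (λ.(λ.λ.0) (λ.λ.0)) (λ.λ.0)
  →2  (λ.0) (λ.λ.0)
  →3  λ.λ.0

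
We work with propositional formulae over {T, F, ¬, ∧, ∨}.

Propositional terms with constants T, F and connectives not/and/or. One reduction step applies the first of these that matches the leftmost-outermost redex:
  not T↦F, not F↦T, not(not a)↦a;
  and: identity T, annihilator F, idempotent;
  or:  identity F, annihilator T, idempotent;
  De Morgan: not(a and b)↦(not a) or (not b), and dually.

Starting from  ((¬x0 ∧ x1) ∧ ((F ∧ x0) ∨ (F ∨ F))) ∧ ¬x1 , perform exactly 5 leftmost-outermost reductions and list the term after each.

  start: ((¬x0 ∧ x1) ∧ ((F ∧ x0) ∨ (F ∨ F))) ∧ ¬x1
  [1] ((¬x0 ∧ x1) ∧ (F ∨ (F ∨ F))) ∧ ¬x1
  [2] ((¬x0 ∧ x1) ∧ (F ∨ F)) ∧ ¬x1
  [3] ((¬x0 ∧ x1) ∧ F) ∧ ¬x1
  [4] F ∧ ¬x1
  [5] F

Answer: after 5 steps: F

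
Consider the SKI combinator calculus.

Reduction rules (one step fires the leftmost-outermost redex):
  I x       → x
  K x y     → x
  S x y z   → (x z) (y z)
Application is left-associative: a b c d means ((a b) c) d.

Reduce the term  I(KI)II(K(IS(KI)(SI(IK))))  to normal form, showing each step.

Answer: normal form = K(S(KI)(SIK))  (in 6 steps)

Working:
  start: I(KI)II(K(IS(KI)(SI(IK))))
  step 1: KIII(K(IS(KI)(SI(IK))))
  step 2: II(K(IS(KI)(SI(IK))))
  step 3: I(K(IS(KI)(SI(IK))))
  step 4: K(IS(KI)(SI(IK)))
  step 5: K(S(KI)(SI(IK)))
  step 6: K(S(KI)(SIK))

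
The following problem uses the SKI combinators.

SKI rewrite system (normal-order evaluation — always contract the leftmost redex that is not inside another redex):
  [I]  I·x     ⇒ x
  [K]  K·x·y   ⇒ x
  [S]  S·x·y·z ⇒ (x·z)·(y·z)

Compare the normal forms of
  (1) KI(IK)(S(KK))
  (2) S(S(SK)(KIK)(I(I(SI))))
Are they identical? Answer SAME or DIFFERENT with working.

Answer: DIFFERENT — A ⇓ S(KK), B ⇓ S(SI)

Derivation:
Term A:
  start: KI(IK)(S(KK))
  step 1: I(S(KK))
  step 2: S(KK)

Term B:
  start: S(S(SK)(KIK)(I(I(SI))))
  step 1: S(SK(I(I(SI)))(KIK(I(I(SI)))))
  step 2: S(K(KIK(I(I(SI))))(I(I(SI))(KIK(I(I(SI))))))
  step 3: S(KIK(I(I(SI))))
  step 4: S(I(I(I(SI))))
  step 5: S(I(I(SI)))
  step 6: S(I(SI))
  step 7: S(SI)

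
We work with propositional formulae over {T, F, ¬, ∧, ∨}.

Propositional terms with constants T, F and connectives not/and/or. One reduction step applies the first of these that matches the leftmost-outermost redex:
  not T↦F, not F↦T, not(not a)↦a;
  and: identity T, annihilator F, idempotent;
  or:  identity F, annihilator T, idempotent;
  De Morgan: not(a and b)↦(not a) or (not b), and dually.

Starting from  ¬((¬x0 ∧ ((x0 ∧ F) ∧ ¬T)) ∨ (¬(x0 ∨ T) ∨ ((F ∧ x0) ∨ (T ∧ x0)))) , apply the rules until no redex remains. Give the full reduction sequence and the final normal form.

Answer: normal form = ¬x0  (in 22 steps)

Working:
  start: ¬((¬x0 ∧ ((x0 ∧ F) ∧ ¬T)) ∨ (¬(x0 ∨ T) ∨ ((F ∧ x0) ∨ (T ∧ x0))))
  [1] ¬(¬x0 ∧ ((x0 ∧ F) ∧ ¬T)) ∧ ¬(¬(x0 ∨ T) ∨ ((F ∧ x0) ∨ (T ∧ x0)))
  [2] (¬¬x0 ∨ ¬((x0 ∧ F) ∧ ¬T)) ∧ ¬(¬(x0 ∨ T) ∨ ((F ∧ x0) ∨ (T ∧ x0)))
  [3] (x0 ∨ ¬((x0 ∧ F) ∧ ¬T)) ∧ ¬(¬(x0 ∨ T) ∨ ((F ∧ x0) ∨ (T ∧ x0)))
  [4] (x0 ∨ (¬(x0 ∧ F) ∨ ¬¬T)) ∧ ¬(¬(x0 ∨ T) ∨ ((F ∧ x0) ∨ (T ∧ x0)))
  [5] (x0 ∨ ((¬x0 ∨ ¬F) ∨ ¬¬T)) ∧ ¬(¬(x0 ∨ T) ∨ ((F ∧ x0) ∨ (T ∧ x0)))
  [6] (x0 ∨ ((¬x0 ∨ T) ∨ ¬¬T)) ∧ ¬(¬(x0 ∨ T) ∨ ((F ∧ x0) ∨ (T ∧ x0)))
  [7] (x0 ∨ (T ∨ ¬¬T)) ∧ ¬(¬(x0 ∨ T) ∨ ((F ∧ x0) ∨ (T ∧ x0)))
  [8] (x0 ∨ T) ∧ ¬(¬(x0 ∨ T) ∨ ((F ∧ x0) ∨ (T ∧ x0)))
  [9] T ∧ ¬(¬(x0 ∨ T) ∨ ((F ∧ x0) ∨ (T ∧ x0)))
  [10] ¬(¬(x0 ∨ T) ∨ ((F ∧ x0) ∨ (T ∧ x0)))
  [11] ¬¬(x0 ∨ T) ∧ ¬((F ∧ x0) ∨ (T ∧ x0))
  [12] (x0 ∨ T) ∧ ¬((F ∧ x0) ∨ (T ∧ x0))
  [13] T ∧ ¬((F ∧ x0) ∨ (T ∧ x0))
  [14] ¬((F ∧ x0) ∨ (T ∧ x0))
  [15] ¬(F ∧ x0) ∧ ¬(T ∧ x0)
  [16] (¬F ∨ ¬x0) ∧ ¬(T ∧ x0)
  [17] (T ∨ ¬x0) ∧ ¬(T ∧ x0)
  [18] T ∧ ¬(T ∧ x0)
  [19] ¬(T ∧ x0)
  [20] ¬T ∨ ¬x0
  [21] F ∨ ¬x0
  [22] ¬x0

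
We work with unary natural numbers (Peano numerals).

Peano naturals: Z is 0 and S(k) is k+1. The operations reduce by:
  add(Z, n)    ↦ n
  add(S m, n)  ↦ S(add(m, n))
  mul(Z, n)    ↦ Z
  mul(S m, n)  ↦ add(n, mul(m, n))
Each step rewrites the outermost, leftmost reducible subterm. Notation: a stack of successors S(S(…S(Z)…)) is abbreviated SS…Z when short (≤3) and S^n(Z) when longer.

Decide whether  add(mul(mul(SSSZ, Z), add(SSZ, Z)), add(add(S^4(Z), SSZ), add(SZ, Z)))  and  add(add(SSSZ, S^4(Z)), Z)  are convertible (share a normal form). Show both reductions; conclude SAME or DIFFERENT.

Answer: SAME — A ⇓ S^7(Z), B ⇓ S^7(Z)

Working:
Term A:
  start: add(mul(mul(SSSZ, Z), add(SSZ, Z)), add(add(S^4(Z), SSZ), add(SZ, Z)))
  step 1: add(mul(add(Z, mul(SSZ, Z)), add(SSZ, Z)), add(add(S^4(Z), SSZ), add(SZ, Z)))
  step 2: add(mul(mul(SSZ, Z), add(SSZ, Z)), add(add(S^4(Z), SSZ), add(SZ, Z)))
  step 3: add(mul(add(Z, mul(SZ, Z)), add(SSZ, Z)), add(add(S^4(Z), SSZ), add(SZ, Z)))
  step 4: add(mul(mul(SZ, Z), add(SSZ, Z)), add(add(S^4(Z), SSZ), add(SZ, Z)))
  step 5: add(mul(add(Z, mul(Z, Z)), add(SSZ, Z)), add(add(S^4(Z), SSZ), add(SZ, Z)))
  step 6: add(mul(mul(Z, Z), add(SSZ, Z)), add(add(S^4(Z), SSZ), add(SZ, Z)))
  step 7: add(mul(Z, add(SSZ, Z)), add(add(S^4(Z), SSZ), add(SZ, Z)))
  step 8: add(Z, add(add(S^4(Z), SSZ), add(SZ, Z)))
  step 9: add(add(S^4(Z), SSZ), add(SZ, Z))
  step 10: add(S(add(SSSZ, SSZ)), add(SZ, Z))
  step 11: S(add(add(SSSZ, SSZ), add(SZ, Z)))
  step 12: S(add(S(add(SSZ, SSZ)), add(SZ, Z)))
  step 13: S(S(add(add(SSZ, SSZ), add(SZ, Z))))
  step 14: S(S(add(S(add(SZ, SSZ)), add(SZ, Z))))
  step 15: S(S(S(add(add(SZ, SSZ), add(SZ, Z)))))
  step 16: S(S(S(add(S(add(Z, SSZ)), add(SZ, Z)))))
  step 17: S(S(S(S(add(add(Z, SSZ), add(SZ, Z))))))
  step 18: S(S(S(S(add(SSZ, add(SZ, Z))))))
  step 19: S(S(S(S(S(add(SZ, add(SZ, Z)))))))
  step 20: S(S(S(S(S(S(add(Z, add(SZ, Z))))))))
  step 21: S(S(S(S(S(S(add(SZ, Z)))))))
  step 22: S(S(S(S(S(S(S(add(Z, Z))))))))
  step 23: S^7(Z)

Term B:
  start: add(add(SSSZ, S^4(Z)), Z)
  step 1: add(S(add(SSZ, S^4(Z))), Z)
  step 2: S(add(add(SSZ, S^4(Z)), Z))
  step 3: S(add(S(add(SZ, S^4(Z))), Z))
  step 4: S(S(add(add(SZ, S^4(Z)), Z)))
  step 5: S(S(add(S(add(Z, S^4(Z))), Z)))
  step 6: S(S(S(add(add(Z, S^4(Z)), Z))))
  step 7: S(S(S(add(S^4(Z), Z))))
  step 8: S(S(S(S(add(SSSZ, Z)))))
  step 9: S(S(S(S(S(add(SSZ, Z))))))
  step 10: S(S(S(S(S(S(add(SZ, Z)))))))
  step 11: S(S(S(S(S(S(S(add(Z, Z))))))))
  step 12: S^7(Z)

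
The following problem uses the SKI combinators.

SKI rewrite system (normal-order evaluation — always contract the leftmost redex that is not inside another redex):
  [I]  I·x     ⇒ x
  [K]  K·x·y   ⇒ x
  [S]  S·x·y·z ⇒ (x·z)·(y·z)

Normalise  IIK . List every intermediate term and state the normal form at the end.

Answer: normal form = K  (in 2 steps)

Derivation:
  start: IIK
  step 1: IK
  step 2: K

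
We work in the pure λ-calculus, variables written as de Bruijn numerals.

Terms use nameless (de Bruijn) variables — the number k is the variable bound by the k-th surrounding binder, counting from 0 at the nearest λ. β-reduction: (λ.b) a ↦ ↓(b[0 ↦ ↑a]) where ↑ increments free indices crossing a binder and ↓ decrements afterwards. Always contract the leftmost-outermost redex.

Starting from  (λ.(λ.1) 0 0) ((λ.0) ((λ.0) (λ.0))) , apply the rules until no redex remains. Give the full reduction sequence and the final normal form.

  start: (λ.(λ.1) 0 0) ((λ.0) ((λ.0) (λ.0)))
  step 1: (λ.(λ.0) ((λ.0) (λ.0))) ((λ.0) ((λ.0) (λ.0))) ((λ.0) ((λ.0) (λ.0)))
  step 2: (λ.0) ((λ.0) (λ.0)) ((λ.0) ((λ.0) (λ.0)))
  step 3: (λ.0) (λ.0) ((λ.0) ((λ.0) (λ.0)))
  step 4: (λ.0) ((λ.0) ((λ.0) (λ.0)))
  step 5: (λ.0) ((λ.0) (λ.0))
  step 6: (λ.0) (λ.0)
  step 7: λ.0

Answer: normal form = λ.0  (in 7 steps)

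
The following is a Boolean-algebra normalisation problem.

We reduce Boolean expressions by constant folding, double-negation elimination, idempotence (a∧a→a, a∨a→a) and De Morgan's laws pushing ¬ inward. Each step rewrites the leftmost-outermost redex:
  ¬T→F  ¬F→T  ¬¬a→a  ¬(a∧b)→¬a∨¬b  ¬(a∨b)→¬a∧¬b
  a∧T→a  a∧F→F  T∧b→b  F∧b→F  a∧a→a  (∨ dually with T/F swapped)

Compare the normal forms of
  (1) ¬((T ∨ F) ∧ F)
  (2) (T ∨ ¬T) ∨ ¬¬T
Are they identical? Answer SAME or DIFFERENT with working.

Term A:
  start: ¬((T ∨ F) ∧ F)
  [1] ¬(T ∨ F) ∨ ¬F
  [2] (¬T ∧ ¬F) ∨ ¬F
  [3] (F ∧ ¬F) ∨ ¬F
  [4] F ∨ ¬F
  [5] ¬F
  [6] T

Term B:
  start: (T ∨ ¬T) ∨ ¬¬T
  [1] T ∨ ¬¬T
  [2] T

Answer: SAME — A ⇓ T, B ⇓ T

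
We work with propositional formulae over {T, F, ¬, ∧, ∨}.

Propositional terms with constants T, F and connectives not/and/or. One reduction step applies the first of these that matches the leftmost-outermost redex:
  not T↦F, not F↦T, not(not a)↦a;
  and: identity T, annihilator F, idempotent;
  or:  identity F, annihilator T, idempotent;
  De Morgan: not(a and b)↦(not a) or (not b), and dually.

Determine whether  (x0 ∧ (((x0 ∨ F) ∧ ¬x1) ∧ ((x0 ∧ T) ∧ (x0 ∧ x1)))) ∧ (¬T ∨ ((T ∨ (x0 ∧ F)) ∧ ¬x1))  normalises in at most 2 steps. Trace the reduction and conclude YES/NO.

Answer: NO — after 2 steps the term is (x0 ∧ ((x0 ∧ ¬x1) ∧ (x0 ∧ (x0 ∧ x1)))) ∧ (¬T ∨ ((T ∨ (x0 ∧ F)) ∧ ¬x1)), not yet normal

Reduction:
  start: (x0 ∧ (((x0 ∨ F) ∧ ¬x1) ∧ ((x0 ∧ T) ∧ (x0 ∧ x1)))) ∧ (¬T ∨ ((T ∨ (x0 ∧ F)) ∧ ¬x1))
  step 1: (x0 ∧ ((x0 ∧ ¬x1) ∧ ((x0 ∧ T) ∧ (x0 ∧ x1)))) ∧ (¬T ∨ ((T ∨ (x0 ∧ F)) ∧ ¬x1))
  step 2: (x0 ∧ ((x0 ∧ ¬x1) ∧ (x0 ∧ (x0 ∧ x1)))) ∧ (¬T ∨ ((T ∨ (x0 ∧ F)) ∧ ¬x1))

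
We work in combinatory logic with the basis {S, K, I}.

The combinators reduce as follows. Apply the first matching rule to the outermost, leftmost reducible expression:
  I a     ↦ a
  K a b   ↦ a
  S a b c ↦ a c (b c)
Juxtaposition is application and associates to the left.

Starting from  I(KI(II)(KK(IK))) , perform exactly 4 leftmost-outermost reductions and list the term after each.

Answer: after 4 steps: K

Derivation:
  start: I(KI(II)(KK(IK)))
  [1] KI(II)(KK(IK))
  [2] I(KK(IK))
  [3] KK(IK)
  [4] K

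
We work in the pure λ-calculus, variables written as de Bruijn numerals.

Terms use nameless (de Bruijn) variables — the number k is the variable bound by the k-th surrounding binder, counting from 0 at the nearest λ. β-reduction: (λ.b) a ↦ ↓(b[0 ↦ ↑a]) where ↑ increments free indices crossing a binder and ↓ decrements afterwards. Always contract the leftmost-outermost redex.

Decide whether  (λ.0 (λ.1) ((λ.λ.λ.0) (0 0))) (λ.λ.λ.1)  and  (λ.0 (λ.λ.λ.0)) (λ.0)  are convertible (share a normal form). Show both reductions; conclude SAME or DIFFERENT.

Term A:
  start: (λ.0 (λ.1) ((λ.λ.λ.0) (0 0))) (λ.λ.λ.1)
  step 1: (λ.λ.λ.1) (λ.λ.λ.λ.1) ((λ.λ.λ.0) ((λ.λ.λ.1) (λ.λ.λ.1)))
  step 2: (λ.λ.1) ((λ.λ.λ.0) ((λ.λ.λ.1) (λ.λ.λ.1)))
  step 3: λ.(λ.λ.λ.0) ((λ.λ.λ.1) (λ.λ.λ.1))
  step 4: λ.λ.λ.0

Term B:
  start: (λ.0 (λ.λ.λ.0)) (λ.0)
  step 1: (λ.0) (λ.λ.λ.0)
  step 2: λ.λ.λ.0

Answer: SAME — A ⇓ λ.λ.λ.0, B ⇓ λ.λ.λ.0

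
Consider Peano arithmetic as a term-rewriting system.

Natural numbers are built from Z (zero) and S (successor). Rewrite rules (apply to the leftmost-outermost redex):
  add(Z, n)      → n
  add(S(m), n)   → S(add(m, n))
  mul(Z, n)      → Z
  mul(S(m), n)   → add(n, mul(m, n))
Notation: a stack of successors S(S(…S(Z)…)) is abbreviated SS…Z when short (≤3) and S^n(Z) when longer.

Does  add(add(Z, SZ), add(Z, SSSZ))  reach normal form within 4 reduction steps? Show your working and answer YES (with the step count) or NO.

  start: add(add(Z, SZ), add(Z, SSSZ))
  [1] add(SZ, add(Z, SSSZ))
  [2] S(add(Z, add(Z, SSSZ)))
  [3] S(add(Z, SSSZ))
  [4] S^4(Z)

Answer: YES — reaches normal form S^4(Z) in 4 ≤ 4 steps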